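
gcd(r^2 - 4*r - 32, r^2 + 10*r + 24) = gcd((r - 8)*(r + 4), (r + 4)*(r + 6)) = r + 4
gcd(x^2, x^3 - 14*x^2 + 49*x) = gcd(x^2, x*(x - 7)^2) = x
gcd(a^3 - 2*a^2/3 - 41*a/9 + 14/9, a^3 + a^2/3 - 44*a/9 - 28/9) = a^2 - a/3 - 14/3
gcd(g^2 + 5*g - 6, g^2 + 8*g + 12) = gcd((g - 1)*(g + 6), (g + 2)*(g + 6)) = g + 6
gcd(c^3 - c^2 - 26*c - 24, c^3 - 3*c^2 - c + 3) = c + 1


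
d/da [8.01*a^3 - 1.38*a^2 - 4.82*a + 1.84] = 24.03*a^2 - 2.76*a - 4.82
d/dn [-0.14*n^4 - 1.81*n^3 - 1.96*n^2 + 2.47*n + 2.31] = -0.56*n^3 - 5.43*n^2 - 3.92*n + 2.47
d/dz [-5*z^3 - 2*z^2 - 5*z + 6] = -15*z^2 - 4*z - 5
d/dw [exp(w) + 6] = exp(w)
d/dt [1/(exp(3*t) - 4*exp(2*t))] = (8 - 3*exp(t))*exp(-2*t)/(exp(t) - 4)^2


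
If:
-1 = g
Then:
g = -1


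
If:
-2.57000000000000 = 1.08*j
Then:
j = -2.38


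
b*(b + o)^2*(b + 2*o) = b^4 + 4*b^3*o + 5*b^2*o^2 + 2*b*o^3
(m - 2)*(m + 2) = m^2 - 4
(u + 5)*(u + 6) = u^2 + 11*u + 30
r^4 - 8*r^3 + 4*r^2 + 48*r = r*(r - 6)*(r - 4)*(r + 2)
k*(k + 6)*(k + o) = k^3 + k^2*o + 6*k^2 + 6*k*o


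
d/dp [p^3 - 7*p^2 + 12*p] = 3*p^2 - 14*p + 12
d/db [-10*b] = -10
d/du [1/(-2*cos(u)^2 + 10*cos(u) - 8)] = (5 - 2*cos(u))*sin(u)/(2*(cos(u)^2 - 5*cos(u) + 4)^2)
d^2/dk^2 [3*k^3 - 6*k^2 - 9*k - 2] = 18*k - 12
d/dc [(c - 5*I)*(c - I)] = 2*c - 6*I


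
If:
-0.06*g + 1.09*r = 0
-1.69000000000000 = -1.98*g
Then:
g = 0.85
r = 0.05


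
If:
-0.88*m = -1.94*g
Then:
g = 0.45360824742268*m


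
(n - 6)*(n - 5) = n^2 - 11*n + 30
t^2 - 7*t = t*(t - 7)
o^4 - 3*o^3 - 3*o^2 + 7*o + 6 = (o - 3)*(o - 2)*(o + 1)^2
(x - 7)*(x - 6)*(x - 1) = x^3 - 14*x^2 + 55*x - 42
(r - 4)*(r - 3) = r^2 - 7*r + 12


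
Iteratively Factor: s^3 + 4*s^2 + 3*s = (s)*(s^2 + 4*s + 3) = s*(s + 1)*(s + 3)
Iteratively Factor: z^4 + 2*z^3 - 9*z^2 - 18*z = (z + 2)*(z^3 - 9*z) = (z + 2)*(z + 3)*(z^2 - 3*z) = z*(z + 2)*(z + 3)*(z - 3)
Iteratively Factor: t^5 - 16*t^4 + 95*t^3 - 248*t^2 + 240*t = (t - 4)*(t^4 - 12*t^3 + 47*t^2 - 60*t) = (t - 4)*(t - 3)*(t^3 - 9*t^2 + 20*t) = t*(t - 4)*(t - 3)*(t^2 - 9*t + 20) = t*(t - 5)*(t - 4)*(t - 3)*(t - 4)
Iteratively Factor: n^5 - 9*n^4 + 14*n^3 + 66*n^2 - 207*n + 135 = (n - 3)*(n^4 - 6*n^3 - 4*n^2 + 54*n - 45) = (n - 3)*(n + 3)*(n^3 - 9*n^2 + 23*n - 15) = (n - 3)*(n - 1)*(n + 3)*(n^2 - 8*n + 15) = (n - 3)^2*(n - 1)*(n + 3)*(n - 5)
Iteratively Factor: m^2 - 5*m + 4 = (m - 4)*(m - 1)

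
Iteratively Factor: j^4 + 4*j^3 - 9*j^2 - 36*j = (j + 4)*(j^3 - 9*j) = j*(j + 4)*(j^2 - 9) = j*(j + 3)*(j + 4)*(j - 3)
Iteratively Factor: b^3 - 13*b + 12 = (b - 3)*(b^2 + 3*b - 4) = (b - 3)*(b - 1)*(b + 4)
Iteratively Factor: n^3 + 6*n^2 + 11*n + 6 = (n + 2)*(n^2 + 4*n + 3) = (n + 1)*(n + 2)*(n + 3)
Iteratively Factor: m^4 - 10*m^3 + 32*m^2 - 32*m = (m)*(m^3 - 10*m^2 + 32*m - 32) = m*(m - 4)*(m^2 - 6*m + 8) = m*(m - 4)*(m - 2)*(m - 4)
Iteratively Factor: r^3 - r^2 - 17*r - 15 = (r + 3)*(r^2 - 4*r - 5) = (r + 1)*(r + 3)*(r - 5)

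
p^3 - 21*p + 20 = (p - 4)*(p - 1)*(p + 5)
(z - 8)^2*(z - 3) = z^3 - 19*z^2 + 112*z - 192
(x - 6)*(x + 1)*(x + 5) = x^3 - 31*x - 30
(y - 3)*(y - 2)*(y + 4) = y^3 - y^2 - 14*y + 24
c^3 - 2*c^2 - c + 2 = (c - 2)*(c - 1)*(c + 1)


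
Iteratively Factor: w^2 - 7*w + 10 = (w - 5)*(w - 2)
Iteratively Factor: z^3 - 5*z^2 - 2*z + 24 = (z - 4)*(z^2 - z - 6) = (z - 4)*(z + 2)*(z - 3)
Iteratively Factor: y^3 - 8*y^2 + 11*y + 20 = (y + 1)*(y^2 - 9*y + 20) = (y - 4)*(y + 1)*(y - 5)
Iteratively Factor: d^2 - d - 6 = (d - 3)*(d + 2)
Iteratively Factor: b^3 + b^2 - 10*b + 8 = (b - 1)*(b^2 + 2*b - 8) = (b - 2)*(b - 1)*(b + 4)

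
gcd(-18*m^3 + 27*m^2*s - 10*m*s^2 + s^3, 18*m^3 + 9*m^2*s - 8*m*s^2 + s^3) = 18*m^2 - 9*m*s + s^2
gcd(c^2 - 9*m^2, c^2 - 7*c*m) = 1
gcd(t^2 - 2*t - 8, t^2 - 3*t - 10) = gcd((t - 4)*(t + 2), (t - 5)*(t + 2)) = t + 2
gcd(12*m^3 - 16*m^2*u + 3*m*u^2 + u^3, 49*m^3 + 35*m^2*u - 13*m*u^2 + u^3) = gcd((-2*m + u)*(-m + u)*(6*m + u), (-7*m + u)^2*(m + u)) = 1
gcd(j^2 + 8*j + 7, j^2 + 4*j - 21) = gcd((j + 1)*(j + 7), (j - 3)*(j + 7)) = j + 7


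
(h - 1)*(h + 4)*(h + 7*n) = h^3 + 7*h^2*n + 3*h^2 + 21*h*n - 4*h - 28*n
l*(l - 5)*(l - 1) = l^3 - 6*l^2 + 5*l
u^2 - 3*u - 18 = (u - 6)*(u + 3)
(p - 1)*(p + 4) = p^2 + 3*p - 4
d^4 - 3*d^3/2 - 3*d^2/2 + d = d*(d - 2)*(d - 1/2)*(d + 1)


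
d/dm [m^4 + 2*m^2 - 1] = 4*m*(m^2 + 1)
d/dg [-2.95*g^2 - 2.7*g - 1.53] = -5.9*g - 2.7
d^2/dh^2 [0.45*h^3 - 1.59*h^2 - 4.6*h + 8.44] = 2.7*h - 3.18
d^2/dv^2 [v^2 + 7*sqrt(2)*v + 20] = 2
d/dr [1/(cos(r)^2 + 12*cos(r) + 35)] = 2*(cos(r) + 6)*sin(r)/(cos(r)^2 + 12*cos(r) + 35)^2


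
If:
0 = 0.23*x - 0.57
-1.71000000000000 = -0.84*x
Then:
No Solution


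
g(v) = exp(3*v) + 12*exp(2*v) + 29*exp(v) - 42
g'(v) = 3*exp(3*v) + 24*exp(2*v) + 29*exp(v)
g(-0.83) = -26.99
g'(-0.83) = 17.46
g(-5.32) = -41.86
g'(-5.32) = 0.14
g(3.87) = 139124.25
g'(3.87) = 387136.42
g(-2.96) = -40.46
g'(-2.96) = 1.57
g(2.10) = 1539.63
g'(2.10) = 3471.01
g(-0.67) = -23.88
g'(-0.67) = 21.53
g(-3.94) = -41.43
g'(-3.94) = 0.57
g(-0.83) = -26.99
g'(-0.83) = 17.46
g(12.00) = 4311549421300600.30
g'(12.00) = 12934330384996590.88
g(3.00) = 13484.71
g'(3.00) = 34574.02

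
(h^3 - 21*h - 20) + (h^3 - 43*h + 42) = 2*h^3 - 64*h + 22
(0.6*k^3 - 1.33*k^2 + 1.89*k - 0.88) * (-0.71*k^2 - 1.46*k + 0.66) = -0.426*k^5 + 0.0683*k^4 + 0.9959*k^3 - 3.0124*k^2 + 2.5322*k - 0.5808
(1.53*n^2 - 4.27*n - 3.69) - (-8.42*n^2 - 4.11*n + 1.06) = 9.95*n^2 - 0.159999999999999*n - 4.75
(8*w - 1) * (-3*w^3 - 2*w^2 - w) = -24*w^4 - 13*w^3 - 6*w^2 + w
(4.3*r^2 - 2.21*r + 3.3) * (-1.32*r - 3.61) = -5.676*r^3 - 12.6058*r^2 + 3.6221*r - 11.913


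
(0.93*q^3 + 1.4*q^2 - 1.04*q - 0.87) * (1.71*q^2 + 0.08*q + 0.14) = 1.5903*q^5 + 2.4684*q^4 - 1.5362*q^3 - 1.3749*q^2 - 0.2152*q - 0.1218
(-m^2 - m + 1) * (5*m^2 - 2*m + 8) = -5*m^4 - 3*m^3 - m^2 - 10*m + 8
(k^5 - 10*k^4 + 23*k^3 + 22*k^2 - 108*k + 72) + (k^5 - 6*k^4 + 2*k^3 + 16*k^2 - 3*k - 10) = 2*k^5 - 16*k^4 + 25*k^3 + 38*k^2 - 111*k + 62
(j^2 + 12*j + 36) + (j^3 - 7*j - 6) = j^3 + j^2 + 5*j + 30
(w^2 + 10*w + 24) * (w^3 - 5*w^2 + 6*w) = w^5 + 5*w^4 - 20*w^3 - 60*w^2 + 144*w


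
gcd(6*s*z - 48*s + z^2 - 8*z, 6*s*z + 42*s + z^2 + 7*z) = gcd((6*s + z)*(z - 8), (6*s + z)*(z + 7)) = 6*s + z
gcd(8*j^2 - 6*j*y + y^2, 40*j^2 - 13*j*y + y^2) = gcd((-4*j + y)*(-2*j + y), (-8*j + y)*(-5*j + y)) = 1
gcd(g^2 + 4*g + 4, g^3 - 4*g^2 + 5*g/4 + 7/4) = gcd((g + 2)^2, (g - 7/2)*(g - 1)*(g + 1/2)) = 1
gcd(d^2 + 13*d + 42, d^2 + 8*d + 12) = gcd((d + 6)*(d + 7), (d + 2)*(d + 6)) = d + 6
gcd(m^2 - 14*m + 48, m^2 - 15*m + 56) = m - 8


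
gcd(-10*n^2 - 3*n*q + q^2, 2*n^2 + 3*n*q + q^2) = 2*n + q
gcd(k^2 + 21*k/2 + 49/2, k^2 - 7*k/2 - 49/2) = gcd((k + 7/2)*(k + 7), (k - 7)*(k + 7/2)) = k + 7/2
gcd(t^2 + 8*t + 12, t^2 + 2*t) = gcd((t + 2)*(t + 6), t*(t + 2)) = t + 2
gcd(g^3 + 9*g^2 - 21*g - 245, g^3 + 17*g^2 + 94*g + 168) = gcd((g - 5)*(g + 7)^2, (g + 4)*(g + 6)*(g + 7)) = g + 7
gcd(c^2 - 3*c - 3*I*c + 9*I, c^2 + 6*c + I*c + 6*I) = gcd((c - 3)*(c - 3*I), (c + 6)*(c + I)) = 1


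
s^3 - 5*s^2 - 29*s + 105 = (s - 7)*(s - 3)*(s + 5)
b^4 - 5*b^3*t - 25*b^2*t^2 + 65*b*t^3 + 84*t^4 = (b - 7*t)*(b - 3*t)*(b + t)*(b + 4*t)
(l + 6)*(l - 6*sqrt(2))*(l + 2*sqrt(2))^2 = l^4 - 2*sqrt(2)*l^3 + 6*l^3 - 40*l^2 - 12*sqrt(2)*l^2 - 240*l - 48*sqrt(2)*l - 288*sqrt(2)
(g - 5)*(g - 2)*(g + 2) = g^3 - 5*g^2 - 4*g + 20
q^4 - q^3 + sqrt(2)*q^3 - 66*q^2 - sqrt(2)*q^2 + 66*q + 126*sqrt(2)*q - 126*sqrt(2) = (q - 1)*(q - 3*sqrt(2))^2*(q + 7*sqrt(2))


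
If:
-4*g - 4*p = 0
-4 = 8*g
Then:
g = -1/2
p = 1/2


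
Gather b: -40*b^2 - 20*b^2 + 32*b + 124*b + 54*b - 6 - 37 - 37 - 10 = -60*b^2 + 210*b - 90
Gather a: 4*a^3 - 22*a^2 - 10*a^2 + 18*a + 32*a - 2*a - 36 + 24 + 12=4*a^3 - 32*a^2 + 48*a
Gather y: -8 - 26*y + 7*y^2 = 7*y^2 - 26*y - 8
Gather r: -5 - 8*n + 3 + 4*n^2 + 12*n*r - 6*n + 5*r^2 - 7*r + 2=4*n^2 - 14*n + 5*r^2 + r*(12*n - 7)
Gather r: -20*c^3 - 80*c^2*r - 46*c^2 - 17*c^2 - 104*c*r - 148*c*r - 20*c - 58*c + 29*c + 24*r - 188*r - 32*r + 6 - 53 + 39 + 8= -20*c^3 - 63*c^2 - 49*c + r*(-80*c^2 - 252*c - 196)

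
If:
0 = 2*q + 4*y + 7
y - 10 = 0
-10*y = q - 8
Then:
No Solution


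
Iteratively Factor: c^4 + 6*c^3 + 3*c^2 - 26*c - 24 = (c + 1)*(c^3 + 5*c^2 - 2*c - 24) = (c + 1)*(c + 4)*(c^2 + c - 6) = (c + 1)*(c + 3)*(c + 4)*(c - 2)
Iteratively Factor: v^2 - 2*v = (v)*(v - 2)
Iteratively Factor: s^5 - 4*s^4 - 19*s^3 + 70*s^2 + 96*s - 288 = (s - 2)*(s^4 - 2*s^3 - 23*s^2 + 24*s + 144) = (s - 4)*(s - 2)*(s^3 + 2*s^2 - 15*s - 36) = (s - 4)*(s - 2)*(s + 3)*(s^2 - s - 12) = (s - 4)^2*(s - 2)*(s + 3)*(s + 3)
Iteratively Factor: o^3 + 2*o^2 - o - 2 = (o + 2)*(o^2 - 1) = (o + 1)*(o + 2)*(o - 1)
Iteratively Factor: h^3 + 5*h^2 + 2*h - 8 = (h + 2)*(h^2 + 3*h - 4) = (h - 1)*(h + 2)*(h + 4)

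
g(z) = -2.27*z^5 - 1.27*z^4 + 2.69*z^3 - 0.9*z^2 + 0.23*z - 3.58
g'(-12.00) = -225391.45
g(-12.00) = 533729.66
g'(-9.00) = -70093.93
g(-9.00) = 123669.20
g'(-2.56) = -344.52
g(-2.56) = 139.85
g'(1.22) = -24.32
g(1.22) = -8.70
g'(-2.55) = -338.38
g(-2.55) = 136.43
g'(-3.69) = -1732.28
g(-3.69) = 1165.66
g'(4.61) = -5460.51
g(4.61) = -5058.10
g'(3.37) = -1572.53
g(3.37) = -1060.55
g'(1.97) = -181.78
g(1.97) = -72.53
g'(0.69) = -1.41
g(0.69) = -3.61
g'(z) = -11.35*z^4 - 5.08*z^3 + 8.07*z^2 - 1.8*z + 0.23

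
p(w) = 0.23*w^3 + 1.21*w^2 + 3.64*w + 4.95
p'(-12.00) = 73.96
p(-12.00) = -261.93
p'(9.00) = 81.31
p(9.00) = 303.39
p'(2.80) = 15.83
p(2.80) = 29.68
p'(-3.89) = 4.67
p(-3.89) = -4.44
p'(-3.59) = 3.84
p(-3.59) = -3.16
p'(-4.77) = 7.80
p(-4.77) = -9.84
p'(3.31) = 19.21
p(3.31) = 38.60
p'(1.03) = 6.86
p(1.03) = 10.23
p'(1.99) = 11.19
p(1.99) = 18.80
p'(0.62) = 5.41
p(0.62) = 7.73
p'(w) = 0.69*w^2 + 2.42*w + 3.64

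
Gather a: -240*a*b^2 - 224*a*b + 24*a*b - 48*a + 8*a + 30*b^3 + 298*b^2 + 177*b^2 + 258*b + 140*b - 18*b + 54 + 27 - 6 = a*(-240*b^2 - 200*b - 40) + 30*b^3 + 475*b^2 + 380*b + 75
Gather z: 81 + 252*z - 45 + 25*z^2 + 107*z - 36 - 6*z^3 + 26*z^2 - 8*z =-6*z^3 + 51*z^2 + 351*z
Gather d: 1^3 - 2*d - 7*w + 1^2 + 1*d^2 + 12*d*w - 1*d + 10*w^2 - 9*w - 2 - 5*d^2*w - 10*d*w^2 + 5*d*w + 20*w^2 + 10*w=d^2*(1 - 5*w) + d*(-10*w^2 + 17*w - 3) + 30*w^2 - 6*w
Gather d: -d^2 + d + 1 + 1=-d^2 + d + 2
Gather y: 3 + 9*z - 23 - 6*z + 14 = 3*z - 6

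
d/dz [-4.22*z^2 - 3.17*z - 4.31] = -8.44*z - 3.17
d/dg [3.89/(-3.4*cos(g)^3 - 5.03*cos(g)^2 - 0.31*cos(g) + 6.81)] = (39.678*sin(g)^2 - 39.1334*cos(g) - 40.8839)*sin(g)/(3.4*cos(g)^3 + 5.03*cos(g)^2 + 0.31*cos(g) - 6.81)^2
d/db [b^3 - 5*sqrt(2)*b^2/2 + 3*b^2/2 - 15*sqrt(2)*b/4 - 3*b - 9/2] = 3*b^2 - 5*sqrt(2)*b + 3*b - 15*sqrt(2)/4 - 3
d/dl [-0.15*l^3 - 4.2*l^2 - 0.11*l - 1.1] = -0.45*l^2 - 8.4*l - 0.11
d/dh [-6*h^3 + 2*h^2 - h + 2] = -18*h^2 + 4*h - 1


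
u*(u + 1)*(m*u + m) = m*u^3 + 2*m*u^2 + m*u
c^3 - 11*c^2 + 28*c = c*(c - 7)*(c - 4)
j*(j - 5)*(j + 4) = j^3 - j^2 - 20*j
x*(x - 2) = x^2 - 2*x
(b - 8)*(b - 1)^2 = b^3 - 10*b^2 + 17*b - 8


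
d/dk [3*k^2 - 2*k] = 6*k - 2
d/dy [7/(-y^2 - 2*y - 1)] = 14*(y + 1)/(y^2 + 2*y + 1)^2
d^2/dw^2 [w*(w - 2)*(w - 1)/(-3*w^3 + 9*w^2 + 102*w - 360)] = 8*(-9*w^5 + 87*w^4 - 369*w^3 + 1410*w^2 - 3780*w + 2920)/(w^9 - 9*w^8 - 75*w^7 + 945*w^6 + 390*w^5 - 31644*w^4 + 77336*w^3 + 286560*w^2 - 1468800*w + 1728000)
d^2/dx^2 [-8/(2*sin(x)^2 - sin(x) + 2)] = 8*(16*sin(x)^4 - 6*sin(x)^3 - 39*sin(x)^2 + 14*sin(x) + 6)/(-sin(x) - cos(2*x) + 3)^3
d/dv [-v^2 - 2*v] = -2*v - 2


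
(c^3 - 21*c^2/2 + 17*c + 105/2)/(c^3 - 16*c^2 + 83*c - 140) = (c + 3/2)/(c - 4)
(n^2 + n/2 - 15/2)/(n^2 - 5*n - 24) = (n - 5/2)/(n - 8)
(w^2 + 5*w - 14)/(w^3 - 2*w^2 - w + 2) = (w + 7)/(w^2 - 1)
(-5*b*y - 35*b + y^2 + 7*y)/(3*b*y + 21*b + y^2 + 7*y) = (-5*b + y)/(3*b + y)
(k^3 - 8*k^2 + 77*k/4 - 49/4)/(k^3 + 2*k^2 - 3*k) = (k^2 - 7*k + 49/4)/(k*(k + 3))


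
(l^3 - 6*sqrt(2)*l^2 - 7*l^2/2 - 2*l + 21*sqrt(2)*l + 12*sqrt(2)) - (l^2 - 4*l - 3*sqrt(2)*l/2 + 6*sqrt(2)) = l^3 - 6*sqrt(2)*l^2 - 9*l^2/2 + 2*l + 45*sqrt(2)*l/2 + 6*sqrt(2)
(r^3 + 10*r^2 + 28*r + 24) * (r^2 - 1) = r^5 + 10*r^4 + 27*r^3 + 14*r^2 - 28*r - 24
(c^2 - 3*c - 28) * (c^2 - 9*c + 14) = c^4 - 12*c^3 + 13*c^2 + 210*c - 392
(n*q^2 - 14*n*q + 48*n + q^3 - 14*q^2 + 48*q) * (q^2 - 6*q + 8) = n*q^4 - 20*n*q^3 + 140*n*q^2 - 400*n*q + 384*n + q^5 - 20*q^4 + 140*q^3 - 400*q^2 + 384*q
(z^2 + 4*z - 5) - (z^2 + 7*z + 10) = -3*z - 15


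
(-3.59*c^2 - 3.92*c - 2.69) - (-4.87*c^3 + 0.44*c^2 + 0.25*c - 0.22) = 4.87*c^3 - 4.03*c^2 - 4.17*c - 2.47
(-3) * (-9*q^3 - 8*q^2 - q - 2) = 27*q^3 + 24*q^2 + 3*q + 6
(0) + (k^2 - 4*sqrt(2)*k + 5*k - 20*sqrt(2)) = k^2 - 4*sqrt(2)*k + 5*k - 20*sqrt(2)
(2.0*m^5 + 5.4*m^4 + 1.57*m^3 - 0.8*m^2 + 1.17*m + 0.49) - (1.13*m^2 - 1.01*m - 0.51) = 2.0*m^5 + 5.4*m^4 + 1.57*m^3 - 1.93*m^2 + 2.18*m + 1.0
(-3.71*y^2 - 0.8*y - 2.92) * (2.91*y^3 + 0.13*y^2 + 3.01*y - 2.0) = -10.7961*y^5 - 2.8103*y^4 - 19.7683*y^3 + 4.6324*y^2 - 7.1892*y + 5.84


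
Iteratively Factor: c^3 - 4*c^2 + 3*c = (c)*(c^2 - 4*c + 3) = c*(c - 1)*(c - 3)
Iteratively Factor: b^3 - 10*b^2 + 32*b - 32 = (b - 4)*(b^2 - 6*b + 8) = (b - 4)^2*(b - 2)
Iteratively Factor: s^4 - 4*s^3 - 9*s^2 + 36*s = (s)*(s^3 - 4*s^2 - 9*s + 36) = s*(s - 4)*(s^2 - 9) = s*(s - 4)*(s + 3)*(s - 3)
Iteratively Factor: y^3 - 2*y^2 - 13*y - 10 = (y - 5)*(y^2 + 3*y + 2) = (y - 5)*(y + 2)*(y + 1)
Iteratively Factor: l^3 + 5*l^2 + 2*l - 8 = (l + 4)*(l^2 + l - 2) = (l + 2)*(l + 4)*(l - 1)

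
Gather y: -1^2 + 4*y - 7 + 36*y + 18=40*y + 10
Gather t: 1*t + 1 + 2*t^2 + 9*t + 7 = 2*t^2 + 10*t + 8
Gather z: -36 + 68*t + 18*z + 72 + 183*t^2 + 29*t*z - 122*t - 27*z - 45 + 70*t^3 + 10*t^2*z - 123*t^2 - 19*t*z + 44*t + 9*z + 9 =70*t^3 + 60*t^2 - 10*t + z*(10*t^2 + 10*t)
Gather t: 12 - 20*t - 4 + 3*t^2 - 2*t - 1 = 3*t^2 - 22*t + 7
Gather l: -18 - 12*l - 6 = -12*l - 24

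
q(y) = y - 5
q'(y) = 1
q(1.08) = -3.92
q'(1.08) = 1.00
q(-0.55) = -5.55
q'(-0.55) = 1.00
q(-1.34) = -6.34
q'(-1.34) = 1.00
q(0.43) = -4.57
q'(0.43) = 1.00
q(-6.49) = -11.49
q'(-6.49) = 1.00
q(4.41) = -0.59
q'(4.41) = 1.00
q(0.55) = -4.45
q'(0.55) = 1.00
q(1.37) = -3.63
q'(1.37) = 1.00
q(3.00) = -2.00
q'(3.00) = 1.00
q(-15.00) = -20.00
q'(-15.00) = 1.00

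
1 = 1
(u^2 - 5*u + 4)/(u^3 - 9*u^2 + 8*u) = (u - 4)/(u*(u - 8))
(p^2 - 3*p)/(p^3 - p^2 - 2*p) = (3 - p)/(-p^2 + p + 2)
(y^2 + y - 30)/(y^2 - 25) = (y + 6)/(y + 5)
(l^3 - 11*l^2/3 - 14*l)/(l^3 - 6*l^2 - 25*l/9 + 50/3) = 3*l*(3*l + 7)/(9*l^2 - 25)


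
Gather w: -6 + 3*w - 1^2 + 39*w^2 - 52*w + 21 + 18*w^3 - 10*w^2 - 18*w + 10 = 18*w^3 + 29*w^2 - 67*w + 24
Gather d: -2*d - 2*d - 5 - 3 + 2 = -4*d - 6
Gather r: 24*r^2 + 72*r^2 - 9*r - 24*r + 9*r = 96*r^2 - 24*r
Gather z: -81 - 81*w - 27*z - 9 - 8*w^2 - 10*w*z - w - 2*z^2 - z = -8*w^2 - 82*w - 2*z^2 + z*(-10*w - 28) - 90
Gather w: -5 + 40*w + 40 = 40*w + 35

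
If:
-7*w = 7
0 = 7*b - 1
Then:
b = 1/7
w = -1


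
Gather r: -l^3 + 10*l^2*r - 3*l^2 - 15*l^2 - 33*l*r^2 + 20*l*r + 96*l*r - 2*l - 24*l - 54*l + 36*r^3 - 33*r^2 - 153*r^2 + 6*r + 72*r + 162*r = -l^3 - 18*l^2 - 80*l + 36*r^3 + r^2*(-33*l - 186) + r*(10*l^2 + 116*l + 240)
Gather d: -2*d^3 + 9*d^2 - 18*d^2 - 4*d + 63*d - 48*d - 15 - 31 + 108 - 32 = -2*d^3 - 9*d^2 + 11*d + 30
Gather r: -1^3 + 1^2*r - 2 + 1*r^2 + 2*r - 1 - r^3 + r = -r^3 + r^2 + 4*r - 4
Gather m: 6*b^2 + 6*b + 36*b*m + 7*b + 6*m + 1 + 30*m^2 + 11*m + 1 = 6*b^2 + 13*b + 30*m^2 + m*(36*b + 17) + 2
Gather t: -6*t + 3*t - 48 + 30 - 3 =-3*t - 21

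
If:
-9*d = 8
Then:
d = -8/9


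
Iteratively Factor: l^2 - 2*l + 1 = (l - 1)*(l - 1)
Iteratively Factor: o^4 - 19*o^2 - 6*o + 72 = (o + 3)*(o^3 - 3*o^2 - 10*o + 24) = (o - 4)*(o + 3)*(o^2 + o - 6) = (o - 4)*(o + 3)^2*(o - 2)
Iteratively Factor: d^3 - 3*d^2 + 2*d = (d - 2)*(d^2 - d) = d*(d - 2)*(d - 1)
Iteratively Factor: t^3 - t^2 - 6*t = (t)*(t^2 - t - 6) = t*(t + 2)*(t - 3)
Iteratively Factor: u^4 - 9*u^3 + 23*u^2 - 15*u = (u - 1)*(u^3 - 8*u^2 + 15*u) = u*(u - 1)*(u^2 - 8*u + 15) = u*(u - 5)*(u - 1)*(u - 3)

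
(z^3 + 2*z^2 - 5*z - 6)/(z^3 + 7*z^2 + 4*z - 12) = (z^3 + 2*z^2 - 5*z - 6)/(z^3 + 7*z^2 + 4*z - 12)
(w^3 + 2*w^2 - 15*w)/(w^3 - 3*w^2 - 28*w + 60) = w*(w - 3)/(w^2 - 8*w + 12)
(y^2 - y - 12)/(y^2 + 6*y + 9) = (y - 4)/(y + 3)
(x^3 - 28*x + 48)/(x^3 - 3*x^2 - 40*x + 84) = (x - 4)/(x - 7)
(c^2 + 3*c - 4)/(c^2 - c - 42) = (-c^2 - 3*c + 4)/(-c^2 + c + 42)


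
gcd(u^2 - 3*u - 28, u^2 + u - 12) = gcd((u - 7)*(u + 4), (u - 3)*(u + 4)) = u + 4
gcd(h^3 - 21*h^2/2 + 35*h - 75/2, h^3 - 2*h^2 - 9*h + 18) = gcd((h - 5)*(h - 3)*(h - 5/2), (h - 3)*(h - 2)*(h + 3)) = h - 3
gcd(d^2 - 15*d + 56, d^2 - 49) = d - 7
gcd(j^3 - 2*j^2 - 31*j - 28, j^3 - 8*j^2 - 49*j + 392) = j - 7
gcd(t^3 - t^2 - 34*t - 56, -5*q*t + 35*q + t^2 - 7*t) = t - 7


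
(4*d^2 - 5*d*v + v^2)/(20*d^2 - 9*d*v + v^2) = (-d + v)/(-5*d + v)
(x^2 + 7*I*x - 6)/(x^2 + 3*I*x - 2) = (x + 6*I)/(x + 2*I)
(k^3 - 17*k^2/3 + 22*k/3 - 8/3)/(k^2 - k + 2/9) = 3*(k^2 - 5*k + 4)/(3*k - 1)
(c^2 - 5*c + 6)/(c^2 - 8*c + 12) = (c - 3)/(c - 6)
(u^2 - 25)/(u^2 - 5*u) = (u + 5)/u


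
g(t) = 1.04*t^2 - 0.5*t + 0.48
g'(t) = 2.08*t - 0.5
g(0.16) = 0.43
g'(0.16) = -0.17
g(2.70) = 6.71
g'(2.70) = 5.12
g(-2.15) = 6.36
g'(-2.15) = -4.97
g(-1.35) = 3.05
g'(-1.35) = -3.31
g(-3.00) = 11.34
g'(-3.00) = -6.74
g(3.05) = 8.63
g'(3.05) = 5.84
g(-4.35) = 22.33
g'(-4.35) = -9.55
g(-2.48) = 8.12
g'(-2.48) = -5.66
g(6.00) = 34.92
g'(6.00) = 11.98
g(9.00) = 80.22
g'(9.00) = 18.22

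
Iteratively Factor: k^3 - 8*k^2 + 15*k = (k)*(k^2 - 8*k + 15) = k*(k - 3)*(k - 5)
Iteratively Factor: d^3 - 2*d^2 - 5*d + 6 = (d - 3)*(d^2 + d - 2) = (d - 3)*(d - 1)*(d + 2)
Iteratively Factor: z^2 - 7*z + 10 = (z - 2)*(z - 5)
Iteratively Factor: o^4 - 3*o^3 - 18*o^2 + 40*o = (o + 4)*(o^3 - 7*o^2 + 10*o) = (o - 2)*(o + 4)*(o^2 - 5*o) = o*(o - 2)*(o + 4)*(o - 5)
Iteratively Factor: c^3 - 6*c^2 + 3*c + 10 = (c - 5)*(c^2 - c - 2) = (c - 5)*(c - 2)*(c + 1)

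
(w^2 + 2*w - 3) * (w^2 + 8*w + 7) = w^4 + 10*w^3 + 20*w^2 - 10*w - 21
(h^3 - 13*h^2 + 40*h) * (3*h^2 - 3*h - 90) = 3*h^5 - 42*h^4 + 69*h^3 + 1050*h^2 - 3600*h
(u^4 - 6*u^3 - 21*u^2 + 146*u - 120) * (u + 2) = u^5 - 4*u^4 - 33*u^3 + 104*u^2 + 172*u - 240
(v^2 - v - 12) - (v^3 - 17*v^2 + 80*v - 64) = -v^3 + 18*v^2 - 81*v + 52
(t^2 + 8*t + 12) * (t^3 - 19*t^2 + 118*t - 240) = t^5 - 11*t^4 - 22*t^3 + 476*t^2 - 504*t - 2880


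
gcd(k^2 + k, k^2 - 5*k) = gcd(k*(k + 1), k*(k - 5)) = k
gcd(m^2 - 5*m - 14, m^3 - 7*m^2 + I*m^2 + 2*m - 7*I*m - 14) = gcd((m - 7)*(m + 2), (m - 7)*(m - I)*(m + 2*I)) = m - 7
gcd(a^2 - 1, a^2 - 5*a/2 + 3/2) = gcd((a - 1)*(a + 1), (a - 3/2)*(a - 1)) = a - 1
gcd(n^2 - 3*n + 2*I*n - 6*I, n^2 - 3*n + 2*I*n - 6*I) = n^2 + n*(-3 + 2*I) - 6*I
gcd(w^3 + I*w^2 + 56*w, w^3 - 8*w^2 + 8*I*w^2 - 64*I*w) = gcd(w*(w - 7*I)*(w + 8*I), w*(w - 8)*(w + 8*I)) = w^2 + 8*I*w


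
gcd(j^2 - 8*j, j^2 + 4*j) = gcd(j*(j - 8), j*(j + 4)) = j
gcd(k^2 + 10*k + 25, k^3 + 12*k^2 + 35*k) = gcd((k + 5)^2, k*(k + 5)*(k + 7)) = k + 5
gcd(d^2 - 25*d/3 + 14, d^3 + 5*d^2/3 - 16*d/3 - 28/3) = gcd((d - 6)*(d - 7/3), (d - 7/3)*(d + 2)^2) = d - 7/3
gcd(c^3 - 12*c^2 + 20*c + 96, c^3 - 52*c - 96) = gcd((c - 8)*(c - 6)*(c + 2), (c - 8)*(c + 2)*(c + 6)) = c^2 - 6*c - 16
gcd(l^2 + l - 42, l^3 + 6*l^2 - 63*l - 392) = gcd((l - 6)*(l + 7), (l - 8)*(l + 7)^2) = l + 7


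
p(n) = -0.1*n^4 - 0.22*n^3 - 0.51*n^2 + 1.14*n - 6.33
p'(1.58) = -3.70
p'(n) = -0.4*n^3 - 0.66*n^2 - 1.02*n + 1.14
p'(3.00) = -18.66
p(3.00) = -21.54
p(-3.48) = -21.87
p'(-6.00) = 69.90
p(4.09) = -53.23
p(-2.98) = -16.32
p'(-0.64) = 1.63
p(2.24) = -11.33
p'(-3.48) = 13.55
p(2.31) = -11.98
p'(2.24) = -8.95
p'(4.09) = -41.44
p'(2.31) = -9.67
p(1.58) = -7.29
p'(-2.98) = 8.90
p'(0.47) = 0.47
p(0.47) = -5.93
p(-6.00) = -113.61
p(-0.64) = -7.23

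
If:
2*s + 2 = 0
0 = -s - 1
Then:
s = -1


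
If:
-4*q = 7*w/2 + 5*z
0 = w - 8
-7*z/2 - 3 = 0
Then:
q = -83/14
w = 8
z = -6/7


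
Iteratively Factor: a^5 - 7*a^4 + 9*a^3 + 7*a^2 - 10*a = (a - 5)*(a^4 - 2*a^3 - a^2 + 2*a) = (a - 5)*(a - 1)*(a^3 - a^2 - 2*a) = (a - 5)*(a - 1)*(a + 1)*(a^2 - 2*a) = (a - 5)*(a - 2)*(a - 1)*(a + 1)*(a)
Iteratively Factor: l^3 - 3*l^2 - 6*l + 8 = (l + 2)*(l^2 - 5*l + 4) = (l - 4)*(l + 2)*(l - 1)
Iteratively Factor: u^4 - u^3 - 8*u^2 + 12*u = (u - 2)*(u^3 + u^2 - 6*u) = (u - 2)*(u + 3)*(u^2 - 2*u) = u*(u - 2)*(u + 3)*(u - 2)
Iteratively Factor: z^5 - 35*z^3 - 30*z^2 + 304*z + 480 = (z - 4)*(z^4 + 4*z^3 - 19*z^2 - 106*z - 120) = (z - 5)*(z - 4)*(z^3 + 9*z^2 + 26*z + 24) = (z - 5)*(z - 4)*(z + 3)*(z^2 + 6*z + 8) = (z - 5)*(z - 4)*(z + 2)*(z + 3)*(z + 4)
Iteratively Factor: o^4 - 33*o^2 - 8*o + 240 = (o + 4)*(o^3 - 4*o^2 - 17*o + 60) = (o - 5)*(o + 4)*(o^2 + o - 12) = (o - 5)*(o - 3)*(o + 4)*(o + 4)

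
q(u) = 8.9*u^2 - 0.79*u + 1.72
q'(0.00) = -0.79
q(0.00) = 1.72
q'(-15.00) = -267.79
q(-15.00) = 2016.07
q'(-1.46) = -26.78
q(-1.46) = 21.84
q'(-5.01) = -89.97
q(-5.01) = 229.07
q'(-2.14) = -38.88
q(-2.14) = 44.17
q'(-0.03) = -1.32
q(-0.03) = 1.75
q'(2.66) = 46.56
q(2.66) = 62.59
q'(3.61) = 63.47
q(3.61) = 114.85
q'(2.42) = 42.29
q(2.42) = 51.93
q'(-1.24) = -22.86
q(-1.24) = 16.38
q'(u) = 17.8*u - 0.79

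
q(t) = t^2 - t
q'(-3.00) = -7.00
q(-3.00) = 12.00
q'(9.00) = 17.00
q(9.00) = 72.00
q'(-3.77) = -8.54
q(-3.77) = 17.98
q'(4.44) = 7.88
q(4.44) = 15.27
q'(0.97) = 0.94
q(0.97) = -0.03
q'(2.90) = 4.80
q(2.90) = 5.51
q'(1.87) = 2.74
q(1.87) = 1.63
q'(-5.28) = -11.56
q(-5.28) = 33.16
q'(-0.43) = -1.86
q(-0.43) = 0.61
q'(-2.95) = -6.90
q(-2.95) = 11.65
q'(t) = 2*t - 1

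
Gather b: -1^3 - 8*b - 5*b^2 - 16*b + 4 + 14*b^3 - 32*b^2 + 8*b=14*b^3 - 37*b^2 - 16*b + 3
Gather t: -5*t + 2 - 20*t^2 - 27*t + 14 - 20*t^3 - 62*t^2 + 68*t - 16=-20*t^3 - 82*t^2 + 36*t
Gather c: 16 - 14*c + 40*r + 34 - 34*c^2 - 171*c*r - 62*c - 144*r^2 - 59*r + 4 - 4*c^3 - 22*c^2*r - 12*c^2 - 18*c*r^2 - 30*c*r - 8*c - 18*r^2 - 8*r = -4*c^3 + c^2*(-22*r - 46) + c*(-18*r^2 - 201*r - 84) - 162*r^2 - 27*r + 54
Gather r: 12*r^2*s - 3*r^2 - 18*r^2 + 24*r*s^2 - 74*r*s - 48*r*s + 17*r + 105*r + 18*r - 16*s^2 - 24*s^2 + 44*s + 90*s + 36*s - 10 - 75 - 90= r^2*(12*s - 21) + r*(24*s^2 - 122*s + 140) - 40*s^2 + 170*s - 175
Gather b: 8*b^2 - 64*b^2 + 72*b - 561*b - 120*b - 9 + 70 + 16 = -56*b^2 - 609*b + 77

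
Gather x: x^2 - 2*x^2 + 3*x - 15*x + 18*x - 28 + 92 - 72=-x^2 + 6*x - 8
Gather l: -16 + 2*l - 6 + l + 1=3*l - 21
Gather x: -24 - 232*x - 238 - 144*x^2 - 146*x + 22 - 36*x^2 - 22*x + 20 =-180*x^2 - 400*x - 220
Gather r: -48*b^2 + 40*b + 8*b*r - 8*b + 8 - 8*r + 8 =-48*b^2 + 32*b + r*(8*b - 8) + 16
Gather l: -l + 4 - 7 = -l - 3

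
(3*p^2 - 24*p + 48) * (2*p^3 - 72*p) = 6*p^5 - 48*p^4 - 120*p^3 + 1728*p^2 - 3456*p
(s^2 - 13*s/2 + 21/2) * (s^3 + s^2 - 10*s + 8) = s^5 - 11*s^4/2 - 6*s^3 + 167*s^2/2 - 157*s + 84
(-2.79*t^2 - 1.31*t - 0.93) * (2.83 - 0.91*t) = 2.5389*t^3 - 6.7036*t^2 - 2.861*t - 2.6319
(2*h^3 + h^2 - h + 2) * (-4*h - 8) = -8*h^4 - 20*h^3 - 4*h^2 - 16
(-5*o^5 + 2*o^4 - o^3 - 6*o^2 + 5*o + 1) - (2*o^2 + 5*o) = -5*o^5 + 2*o^4 - o^3 - 8*o^2 + 1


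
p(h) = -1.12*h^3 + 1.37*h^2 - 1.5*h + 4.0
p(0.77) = 3.15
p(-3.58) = 78.32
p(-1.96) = 20.64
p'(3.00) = -23.52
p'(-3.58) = -54.37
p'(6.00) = -106.02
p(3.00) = -18.41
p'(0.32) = -0.97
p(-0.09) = 4.15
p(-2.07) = 22.91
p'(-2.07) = -21.57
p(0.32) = 3.62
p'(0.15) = -1.16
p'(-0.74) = -5.37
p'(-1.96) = -19.78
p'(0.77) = -1.38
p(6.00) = -197.60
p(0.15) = 3.80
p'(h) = -3.36*h^2 + 2.74*h - 1.5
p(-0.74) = 6.31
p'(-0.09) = -1.77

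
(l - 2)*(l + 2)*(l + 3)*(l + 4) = l^4 + 7*l^3 + 8*l^2 - 28*l - 48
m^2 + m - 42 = (m - 6)*(m + 7)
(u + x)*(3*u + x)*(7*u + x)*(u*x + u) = 21*u^4*x + 21*u^4 + 31*u^3*x^2 + 31*u^3*x + 11*u^2*x^3 + 11*u^2*x^2 + u*x^4 + u*x^3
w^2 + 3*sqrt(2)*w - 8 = (w - sqrt(2))*(w + 4*sqrt(2))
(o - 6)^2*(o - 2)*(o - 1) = o^4 - 15*o^3 + 74*o^2 - 132*o + 72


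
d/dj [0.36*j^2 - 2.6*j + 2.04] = 0.72*j - 2.6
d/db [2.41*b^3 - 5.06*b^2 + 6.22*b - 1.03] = 7.23*b^2 - 10.12*b + 6.22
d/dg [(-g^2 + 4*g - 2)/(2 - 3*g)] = (3*g^2 - 4*g + 2)/(9*g^2 - 12*g + 4)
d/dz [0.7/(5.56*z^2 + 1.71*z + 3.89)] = (-7.784*z - 1.197)/(5.56*z^2 + 1.71*z + 3.89)^2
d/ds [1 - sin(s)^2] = -sin(2*s)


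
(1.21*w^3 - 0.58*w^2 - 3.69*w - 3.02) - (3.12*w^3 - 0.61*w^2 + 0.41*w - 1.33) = -1.91*w^3 + 0.03*w^2 - 4.1*w - 1.69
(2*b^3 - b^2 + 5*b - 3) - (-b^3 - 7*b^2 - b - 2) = 3*b^3 + 6*b^2 + 6*b - 1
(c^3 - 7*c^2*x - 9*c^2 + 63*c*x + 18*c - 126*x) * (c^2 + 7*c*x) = c^5 - 9*c^4 - 49*c^3*x^2 + 18*c^3 + 441*c^2*x^2 - 882*c*x^2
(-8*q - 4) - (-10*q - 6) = 2*q + 2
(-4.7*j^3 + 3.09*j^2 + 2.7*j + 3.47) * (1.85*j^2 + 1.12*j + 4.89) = -8.695*j^5 + 0.452499999999999*j^4 - 14.5272*j^3 + 24.5536*j^2 + 17.0894*j + 16.9683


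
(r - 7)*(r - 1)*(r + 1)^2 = r^4 - 6*r^3 - 8*r^2 + 6*r + 7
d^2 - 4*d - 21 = (d - 7)*(d + 3)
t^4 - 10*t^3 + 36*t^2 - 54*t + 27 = (t - 3)^3*(t - 1)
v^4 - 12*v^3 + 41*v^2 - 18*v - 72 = (v - 6)*(v - 4)*(v - 3)*(v + 1)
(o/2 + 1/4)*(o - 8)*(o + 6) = o^3/2 - 3*o^2/4 - 49*o/2 - 12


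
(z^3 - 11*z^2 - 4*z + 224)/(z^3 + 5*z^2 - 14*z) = (z^3 - 11*z^2 - 4*z + 224)/(z*(z^2 + 5*z - 14))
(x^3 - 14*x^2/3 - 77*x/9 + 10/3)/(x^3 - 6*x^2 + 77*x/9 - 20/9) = (3*x^2 - 13*x - 30)/(3*x^2 - 17*x + 20)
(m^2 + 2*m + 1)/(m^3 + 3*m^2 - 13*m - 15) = (m + 1)/(m^2 + 2*m - 15)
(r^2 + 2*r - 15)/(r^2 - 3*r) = (r + 5)/r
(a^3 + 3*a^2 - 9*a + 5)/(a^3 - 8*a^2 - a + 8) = (a^2 + 4*a - 5)/(a^2 - 7*a - 8)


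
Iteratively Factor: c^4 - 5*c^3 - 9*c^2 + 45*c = (c)*(c^3 - 5*c^2 - 9*c + 45) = c*(c + 3)*(c^2 - 8*c + 15) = c*(c - 3)*(c + 3)*(c - 5)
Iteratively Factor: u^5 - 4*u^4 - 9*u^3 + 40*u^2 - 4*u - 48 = (u - 4)*(u^4 - 9*u^2 + 4*u + 12) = (u - 4)*(u + 3)*(u^3 - 3*u^2 + 4) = (u - 4)*(u - 2)*(u + 3)*(u^2 - u - 2) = (u - 4)*(u - 2)*(u + 1)*(u + 3)*(u - 2)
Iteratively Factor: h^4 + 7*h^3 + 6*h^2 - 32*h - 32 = (h + 4)*(h^3 + 3*h^2 - 6*h - 8) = (h + 1)*(h + 4)*(h^2 + 2*h - 8) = (h - 2)*(h + 1)*(h + 4)*(h + 4)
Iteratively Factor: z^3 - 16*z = (z - 4)*(z^2 + 4*z) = (z - 4)*(z + 4)*(z)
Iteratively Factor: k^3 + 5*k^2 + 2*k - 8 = (k - 1)*(k^2 + 6*k + 8) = (k - 1)*(k + 2)*(k + 4)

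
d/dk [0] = 0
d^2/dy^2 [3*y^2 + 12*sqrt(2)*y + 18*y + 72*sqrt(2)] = 6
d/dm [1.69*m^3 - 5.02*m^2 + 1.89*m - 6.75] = 5.07*m^2 - 10.04*m + 1.89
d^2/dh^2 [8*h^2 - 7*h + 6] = 16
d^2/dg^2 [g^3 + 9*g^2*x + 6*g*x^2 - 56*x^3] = 6*g + 18*x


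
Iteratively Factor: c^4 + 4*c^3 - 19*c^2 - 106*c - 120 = (c + 2)*(c^3 + 2*c^2 - 23*c - 60) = (c + 2)*(c + 3)*(c^2 - c - 20) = (c + 2)*(c + 3)*(c + 4)*(c - 5)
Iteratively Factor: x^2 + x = (x)*(x + 1)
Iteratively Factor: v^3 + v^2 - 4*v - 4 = (v - 2)*(v^2 + 3*v + 2) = (v - 2)*(v + 1)*(v + 2)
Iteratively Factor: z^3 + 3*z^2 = (z + 3)*(z^2) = z*(z + 3)*(z)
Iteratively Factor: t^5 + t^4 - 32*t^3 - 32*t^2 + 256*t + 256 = (t - 4)*(t^4 + 5*t^3 - 12*t^2 - 80*t - 64) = (t - 4)*(t + 4)*(t^3 + t^2 - 16*t - 16) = (t - 4)^2*(t + 4)*(t^2 + 5*t + 4) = (t - 4)^2*(t + 4)^2*(t + 1)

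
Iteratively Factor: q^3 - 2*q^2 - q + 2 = (q - 1)*(q^2 - q - 2) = (q - 2)*(q - 1)*(q + 1)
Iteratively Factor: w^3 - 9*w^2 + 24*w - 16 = (w - 1)*(w^2 - 8*w + 16) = (w - 4)*(w - 1)*(w - 4)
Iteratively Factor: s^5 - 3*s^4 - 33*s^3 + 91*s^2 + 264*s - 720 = (s - 3)*(s^4 - 33*s^2 - 8*s + 240) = (s - 3)*(s + 4)*(s^3 - 4*s^2 - 17*s + 60) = (s - 3)^2*(s + 4)*(s^2 - s - 20) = (s - 3)^2*(s + 4)^2*(s - 5)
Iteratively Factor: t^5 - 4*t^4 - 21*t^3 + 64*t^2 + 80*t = (t - 5)*(t^4 + t^3 - 16*t^2 - 16*t) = (t - 5)*(t + 1)*(t^3 - 16*t) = (t - 5)*(t + 1)*(t + 4)*(t^2 - 4*t) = t*(t - 5)*(t + 1)*(t + 4)*(t - 4)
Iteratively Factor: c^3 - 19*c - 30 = (c + 2)*(c^2 - 2*c - 15) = (c - 5)*(c + 2)*(c + 3)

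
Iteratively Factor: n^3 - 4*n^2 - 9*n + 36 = (n - 4)*(n^2 - 9) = (n - 4)*(n + 3)*(n - 3)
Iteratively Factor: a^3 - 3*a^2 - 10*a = (a)*(a^2 - 3*a - 10) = a*(a - 5)*(a + 2)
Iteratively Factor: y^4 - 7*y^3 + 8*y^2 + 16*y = (y + 1)*(y^3 - 8*y^2 + 16*y) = (y - 4)*(y + 1)*(y^2 - 4*y) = y*(y - 4)*(y + 1)*(y - 4)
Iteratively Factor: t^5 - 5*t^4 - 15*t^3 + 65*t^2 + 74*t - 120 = (t + 3)*(t^4 - 8*t^3 + 9*t^2 + 38*t - 40) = (t - 1)*(t + 3)*(t^3 - 7*t^2 + 2*t + 40) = (t - 1)*(t + 2)*(t + 3)*(t^2 - 9*t + 20) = (t - 4)*(t - 1)*(t + 2)*(t + 3)*(t - 5)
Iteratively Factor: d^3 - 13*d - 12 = (d + 3)*(d^2 - 3*d - 4) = (d + 1)*(d + 3)*(d - 4)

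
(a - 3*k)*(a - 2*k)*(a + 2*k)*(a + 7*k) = a^4 + 4*a^3*k - 25*a^2*k^2 - 16*a*k^3 + 84*k^4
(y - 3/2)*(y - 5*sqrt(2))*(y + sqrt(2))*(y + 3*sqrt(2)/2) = y^4 - 5*sqrt(2)*y^3/2 - 3*y^3/2 - 22*y^2 + 15*sqrt(2)*y^2/4 - 15*sqrt(2)*y + 33*y + 45*sqrt(2)/2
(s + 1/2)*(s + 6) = s^2 + 13*s/2 + 3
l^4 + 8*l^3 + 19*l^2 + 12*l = l*(l + 1)*(l + 3)*(l + 4)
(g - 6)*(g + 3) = g^2 - 3*g - 18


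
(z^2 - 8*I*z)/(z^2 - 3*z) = (z - 8*I)/(z - 3)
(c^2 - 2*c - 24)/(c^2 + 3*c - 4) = (c - 6)/(c - 1)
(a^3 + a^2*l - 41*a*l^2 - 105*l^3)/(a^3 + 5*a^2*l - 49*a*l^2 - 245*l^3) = (a + 3*l)/(a + 7*l)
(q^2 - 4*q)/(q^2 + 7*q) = (q - 4)/(q + 7)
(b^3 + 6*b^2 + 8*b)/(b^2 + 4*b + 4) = b*(b + 4)/(b + 2)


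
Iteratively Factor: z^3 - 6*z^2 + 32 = (z - 4)*(z^2 - 2*z - 8) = (z - 4)^2*(z + 2)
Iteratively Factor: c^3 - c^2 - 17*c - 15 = (c - 5)*(c^2 + 4*c + 3) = (c - 5)*(c + 3)*(c + 1)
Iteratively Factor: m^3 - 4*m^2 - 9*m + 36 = (m - 4)*(m^2 - 9) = (m - 4)*(m + 3)*(m - 3)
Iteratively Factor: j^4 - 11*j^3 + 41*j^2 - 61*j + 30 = (j - 1)*(j^3 - 10*j^2 + 31*j - 30) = (j - 2)*(j - 1)*(j^2 - 8*j + 15) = (j - 5)*(j - 2)*(j - 1)*(j - 3)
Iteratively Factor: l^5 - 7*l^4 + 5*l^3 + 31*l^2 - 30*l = (l - 3)*(l^4 - 4*l^3 - 7*l^2 + 10*l) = l*(l - 3)*(l^3 - 4*l^2 - 7*l + 10) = l*(l - 5)*(l - 3)*(l^2 + l - 2) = l*(l - 5)*(l - 3)*(l - 1)*(l + 2)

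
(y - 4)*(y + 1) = y^2 - 3*y - 4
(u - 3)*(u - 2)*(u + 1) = u^3 - 4*u^2 + u + 6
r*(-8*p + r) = -8*p*r + r^2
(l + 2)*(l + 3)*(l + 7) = l^3 + 12*l^2 + 41*l + 42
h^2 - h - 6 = (h - 3)*(h + 2)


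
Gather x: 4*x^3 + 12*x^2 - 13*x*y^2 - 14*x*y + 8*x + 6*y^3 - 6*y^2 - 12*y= 4*x^3 + 12*x^2 + x*(-13*y^2 - 14*y + 8) + 6*y^3 - 6*y^2 - 12*y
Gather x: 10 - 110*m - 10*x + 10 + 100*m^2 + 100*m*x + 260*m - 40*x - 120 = 100*m^2 + 150*m + x*(100*m - 50) - 100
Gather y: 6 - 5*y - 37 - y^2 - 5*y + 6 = -y^2 - 10*y - 25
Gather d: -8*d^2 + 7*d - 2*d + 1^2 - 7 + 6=-8*d^2 + 5*d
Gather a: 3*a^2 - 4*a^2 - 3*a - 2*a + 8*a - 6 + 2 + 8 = -a^2 + 3*a + 4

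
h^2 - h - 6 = (h - 3)*(h + 2)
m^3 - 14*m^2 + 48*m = m*(m - 8)*(m - 6)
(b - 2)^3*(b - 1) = b^4 - 7*b^3 + 18*b^2 - 20*b + 8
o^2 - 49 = (o - 7)*(o + 7)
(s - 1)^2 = s^2 - 2*s + 1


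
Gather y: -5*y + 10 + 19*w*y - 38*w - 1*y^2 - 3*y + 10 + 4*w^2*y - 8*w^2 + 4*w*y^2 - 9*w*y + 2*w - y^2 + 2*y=-8*w^2 - 36*w + y^2*(4*w - 2) + y*(4*w^2 + 10*w - 6) + 20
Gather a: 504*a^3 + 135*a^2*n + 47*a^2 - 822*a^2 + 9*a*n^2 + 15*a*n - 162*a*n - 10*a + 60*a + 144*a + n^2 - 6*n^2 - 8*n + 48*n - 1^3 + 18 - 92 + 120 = 504*a^3 + a^2*(135*n - 775) + a*(9*n^2 - 147*n + 194) - 5*n^2 + 40*n + 45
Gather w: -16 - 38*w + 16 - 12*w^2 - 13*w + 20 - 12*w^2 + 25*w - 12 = -24*w^2 - 26*w + 8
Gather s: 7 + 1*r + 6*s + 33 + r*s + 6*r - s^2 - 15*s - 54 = 7*r - s^2 + s*(r - 9) - 14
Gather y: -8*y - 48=-8*y - 48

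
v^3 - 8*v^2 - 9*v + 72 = (v - 8)*(v - 3)*(v + 3)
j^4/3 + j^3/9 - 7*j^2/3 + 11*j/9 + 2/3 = (j/3 + 1)*(j - 2)*(j - 1)*(j + 1/3)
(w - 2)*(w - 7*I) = w^2 - 2*w - 7*I*w + 14*I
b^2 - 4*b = b*(b - 4)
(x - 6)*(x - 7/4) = x^2 - 31*x/4 + 21/2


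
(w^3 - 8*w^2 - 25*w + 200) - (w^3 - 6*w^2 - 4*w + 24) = -2*w^2 - 21*w + 176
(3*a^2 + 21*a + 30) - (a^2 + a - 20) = 2*a^2 + 20*a + 50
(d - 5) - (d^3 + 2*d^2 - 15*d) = -d^3 - 2*d^2 + 16*d - 5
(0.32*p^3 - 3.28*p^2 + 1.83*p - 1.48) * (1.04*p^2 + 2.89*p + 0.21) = 0.3328*p^5 - 2.4864*p^4 - 7.5088*p^3 + 3.0607*p^2 - 3.8929*p - 0.3108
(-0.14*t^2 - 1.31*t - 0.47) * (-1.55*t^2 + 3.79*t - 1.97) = 0.217*t^4 + 1.4999*t^3 - 3.9606*t^2 + 0.7994*t + 0.9259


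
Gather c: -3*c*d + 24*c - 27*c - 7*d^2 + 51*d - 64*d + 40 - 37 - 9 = c*(-3*d - 3) - 7*d^2 - 13*d - 6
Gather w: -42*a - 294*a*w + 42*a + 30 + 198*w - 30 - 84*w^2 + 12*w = -84*w^2 + w*(210 - 294*a)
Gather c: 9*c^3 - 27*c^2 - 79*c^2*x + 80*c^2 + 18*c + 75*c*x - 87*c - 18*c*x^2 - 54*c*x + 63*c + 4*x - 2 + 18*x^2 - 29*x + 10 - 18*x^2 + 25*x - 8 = 9*c^3 + c^2*(53 - 79*x) + c*(-18*x^2 + 21*x - 6)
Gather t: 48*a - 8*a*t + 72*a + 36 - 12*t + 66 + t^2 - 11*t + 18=120*a + t^2 + t*(-8*a - 23) + 120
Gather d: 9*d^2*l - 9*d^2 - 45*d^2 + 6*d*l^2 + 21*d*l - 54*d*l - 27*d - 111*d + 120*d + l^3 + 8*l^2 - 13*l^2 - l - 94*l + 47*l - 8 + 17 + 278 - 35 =d^2*(9*l - 54) + d*(6*l^2 - 33*l - 18) + l^3 - 5*l^2 - 48*l + 252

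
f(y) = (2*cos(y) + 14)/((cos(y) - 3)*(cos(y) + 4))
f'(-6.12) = 0.11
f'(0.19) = 0.13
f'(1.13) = 0.35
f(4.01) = -1.04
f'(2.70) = 0.04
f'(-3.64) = 0.05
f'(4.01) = -0.11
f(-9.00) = -1.01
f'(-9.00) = -0.04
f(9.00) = -1.01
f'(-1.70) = -0.23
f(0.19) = -1.59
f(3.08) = -1.00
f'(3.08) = 0.01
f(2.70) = -1.01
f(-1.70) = -1.13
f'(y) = -2*sin(y)/((cos(y) - 3)*(cos(y) + 4)) + (2*cos(y) + 14)*sin(y)/((cos(y) - 3)*(cos(y) + 4)^2) + (2*cos(y) + 14)*sin(y)/((cos(y) - 3)^2*(cos(y) + 4)) = 2*(cos(y)^2 + 14*cos(y) + 19)*sin(y)/((cos(y) - 3)^2*(cos(y) + 4)^2)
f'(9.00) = 0.04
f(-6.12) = -1.59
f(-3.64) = -1.01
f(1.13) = -1.30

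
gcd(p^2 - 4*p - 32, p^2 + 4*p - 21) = 1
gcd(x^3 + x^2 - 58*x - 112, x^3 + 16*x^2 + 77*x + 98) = x^2 + 9*x + 14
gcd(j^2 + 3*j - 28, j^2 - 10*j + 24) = j - 4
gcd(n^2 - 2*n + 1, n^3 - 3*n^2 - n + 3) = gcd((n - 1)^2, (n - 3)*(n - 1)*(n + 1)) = n - 1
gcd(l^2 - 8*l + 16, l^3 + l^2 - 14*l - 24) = l - 4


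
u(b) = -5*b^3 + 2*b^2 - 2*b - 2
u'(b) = -15*b^2 + 4*b - 2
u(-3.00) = 157.00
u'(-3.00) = -149.00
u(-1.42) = 19.19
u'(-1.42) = -37.93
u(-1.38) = 17.71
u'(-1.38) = -36.09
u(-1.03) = 7.65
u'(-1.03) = -22.03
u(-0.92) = 5.43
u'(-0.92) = -18.38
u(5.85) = -946.26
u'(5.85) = -491.94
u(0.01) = -2.02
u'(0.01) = -1.96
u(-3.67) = 279.43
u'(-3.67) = -218.71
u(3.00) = -125.00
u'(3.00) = -125.00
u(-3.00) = 157.00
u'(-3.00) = -149.00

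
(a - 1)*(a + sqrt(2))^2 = a^3 - a^2 + 2*sqrt(2)*a^2 - 2*sqrt(2)*a + 2*a - 2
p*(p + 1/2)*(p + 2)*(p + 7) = p^4 + 19*p^3/2 + 37*p^2/2 + 7*p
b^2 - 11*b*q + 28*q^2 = (b - 7*q)*(b - 4*q)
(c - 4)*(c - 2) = c^2 - 6*c + 8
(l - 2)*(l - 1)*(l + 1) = l^3 - 2*l^2 - l + 2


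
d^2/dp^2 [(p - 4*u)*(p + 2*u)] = 2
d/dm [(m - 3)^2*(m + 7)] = (m - 3)*(3*m + 11)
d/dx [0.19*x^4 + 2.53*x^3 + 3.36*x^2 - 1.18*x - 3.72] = 0.76*x^3 + 7.59*x^2 + 6.72*x - 1.18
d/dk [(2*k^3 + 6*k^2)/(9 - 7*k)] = 4*k*(-7*k^2 + 3*k + 27)/(49*k^2 - 126*k + 81)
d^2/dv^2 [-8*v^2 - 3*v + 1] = -16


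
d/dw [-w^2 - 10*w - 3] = -2*w - 10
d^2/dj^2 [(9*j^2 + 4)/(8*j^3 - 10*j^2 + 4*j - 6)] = (144*j^6 + 168*j^4 + 206*j^3 - 9*j^2 + 24*j + 37)/(64*j^9 - 240*j^8 + 396*j^7 - 509*j^6 + 558*j^5 - 429*j^4 + 296*j^3 - 171*j^2 + 54*j - 27)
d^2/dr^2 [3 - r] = 0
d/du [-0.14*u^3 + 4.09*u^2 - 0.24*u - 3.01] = -0.42*u^2 + 8.18*u - 0.24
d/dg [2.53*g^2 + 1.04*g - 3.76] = 5.06*g + 1.04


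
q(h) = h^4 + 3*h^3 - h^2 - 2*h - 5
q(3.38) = 223.18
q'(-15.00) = -11447.00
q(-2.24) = -14.08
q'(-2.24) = 2.68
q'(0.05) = -2.08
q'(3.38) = 248.52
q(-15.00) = 40300.00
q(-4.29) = 87.03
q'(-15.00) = -11447.00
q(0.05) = -5.10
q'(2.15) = 75.06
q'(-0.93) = 4.43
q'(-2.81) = -14.07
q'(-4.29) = -143.60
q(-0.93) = -5.67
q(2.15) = 37.26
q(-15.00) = 40300.00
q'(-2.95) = -20.47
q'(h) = 4*h^3 + 9*h^2 - 2*h - 2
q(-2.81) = -11.49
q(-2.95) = -9.09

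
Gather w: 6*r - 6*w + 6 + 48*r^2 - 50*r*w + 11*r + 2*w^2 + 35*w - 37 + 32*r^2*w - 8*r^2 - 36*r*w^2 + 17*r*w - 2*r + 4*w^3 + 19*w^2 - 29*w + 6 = 40*r^2 + 15*r + 4*w^3 + w^2*(21 - 36*r) + w*(32*r^2 - 33*r) - 25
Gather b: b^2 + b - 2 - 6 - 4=b^2 + b - 12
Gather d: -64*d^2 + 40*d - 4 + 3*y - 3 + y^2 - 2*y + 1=-64*d^2 + 40*d + y^2 + y - 6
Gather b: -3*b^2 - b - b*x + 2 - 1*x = -3*b^2 + b*(-x - 1) - x + 2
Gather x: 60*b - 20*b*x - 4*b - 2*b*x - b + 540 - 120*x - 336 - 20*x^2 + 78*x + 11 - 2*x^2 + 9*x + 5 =55*b - 22*x^2 + x*(-22*b - 33) + 220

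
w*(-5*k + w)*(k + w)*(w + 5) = -5*k^2*w^2 - 25*k^2*w - 4*k*w^3 - 20*k*w^2 + w^4 + 5*w^3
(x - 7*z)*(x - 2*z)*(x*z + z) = x^3*z - 9*x^2*z^2 + x^2*z + 14*x*z^3 - 9*x*z^2 + 14*z^3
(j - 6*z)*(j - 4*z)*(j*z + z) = j^3*z - 10*j^2*z^2 + j^2*z + 24*j*z^3 - 10*j*z^2 + 24*z^3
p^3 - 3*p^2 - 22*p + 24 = (p - 6)*(p - 1)*(p + 4)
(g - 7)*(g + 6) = g^2 - g - 42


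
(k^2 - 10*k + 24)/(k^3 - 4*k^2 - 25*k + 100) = (k - 6)/(k^2 - 25)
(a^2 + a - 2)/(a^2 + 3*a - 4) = (a + 2)/(a + 4)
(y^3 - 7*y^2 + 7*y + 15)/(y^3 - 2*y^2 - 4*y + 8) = (y^3 - 7*y^2 + 7*y + 15)/(y^3 - 2*y^2 - 4*y + 8)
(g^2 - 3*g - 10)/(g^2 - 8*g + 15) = (g + 2)/(g - 3)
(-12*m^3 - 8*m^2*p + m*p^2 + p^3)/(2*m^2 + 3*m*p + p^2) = (-6*m^2 - m*p + p^2)/(m + p)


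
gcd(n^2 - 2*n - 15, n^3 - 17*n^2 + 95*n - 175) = n - 5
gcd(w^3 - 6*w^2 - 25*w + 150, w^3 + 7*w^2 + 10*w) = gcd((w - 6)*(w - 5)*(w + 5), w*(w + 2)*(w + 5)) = w + 5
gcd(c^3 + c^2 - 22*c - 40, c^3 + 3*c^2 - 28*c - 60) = c^2 - 3*c - 10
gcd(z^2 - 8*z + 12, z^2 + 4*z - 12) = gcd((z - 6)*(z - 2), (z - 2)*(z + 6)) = z - 2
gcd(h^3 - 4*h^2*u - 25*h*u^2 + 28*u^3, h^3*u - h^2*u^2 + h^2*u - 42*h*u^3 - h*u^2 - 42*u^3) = -h + 7*u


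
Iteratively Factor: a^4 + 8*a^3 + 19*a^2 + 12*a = (a + 3)*(a^3 + 5*a^2 + 4*a) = (a + 1)*(a + 3)*(a^2 + 4*a) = a*(a + 1)*(a + 3)*(a + 4)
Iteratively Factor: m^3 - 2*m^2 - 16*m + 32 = (m + 4)*(m^2 - 6*m + 8) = (m - 2)*(m + 4)*(m - 4)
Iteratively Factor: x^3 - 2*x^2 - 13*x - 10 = (x + 1)*(x^2 - 3*x - 10) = (x - 5)*(x + 1)*(x + 2)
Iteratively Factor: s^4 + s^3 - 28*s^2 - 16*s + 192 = (s - 3)*(s^3 + 4*s^2 - 16*s - 64) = (s - 4)*(s - 3)*(s^2 + 8*s + 16) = (s - 4)*(s - 3)*(s + 4)*(s + 4)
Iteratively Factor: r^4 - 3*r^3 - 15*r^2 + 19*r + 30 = (r + 1)*(r^3 - 4*r^2 - 11*r + 30) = (r - 5)*(r + 1)*(r^2 + r - 6) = (r - 5)*(r + 1)*(r + 3)*(r - 2)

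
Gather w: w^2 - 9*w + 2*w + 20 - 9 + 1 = w^2 - 7*w + 12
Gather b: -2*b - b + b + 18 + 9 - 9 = 18 - 2*b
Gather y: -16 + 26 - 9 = 1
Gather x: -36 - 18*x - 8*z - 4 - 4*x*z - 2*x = x*(-4*z - 20) - 8*z - 40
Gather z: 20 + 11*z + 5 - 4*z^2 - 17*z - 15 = -4*z^2 - 6*z + 10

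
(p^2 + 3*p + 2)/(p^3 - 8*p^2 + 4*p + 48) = (p + 1)/(p^2 - 10*p + 24)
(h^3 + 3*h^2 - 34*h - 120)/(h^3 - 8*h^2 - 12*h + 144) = (h + 5)/(h - 6)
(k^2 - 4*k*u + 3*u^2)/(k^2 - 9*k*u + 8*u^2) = (-k + 3*u)/(-k + 8*u)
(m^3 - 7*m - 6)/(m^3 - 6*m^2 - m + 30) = (m + 1)/(m - 5)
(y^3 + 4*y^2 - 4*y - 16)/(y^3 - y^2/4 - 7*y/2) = 4*(y^2 + 6*y + 8)/(y*(4*y + 7))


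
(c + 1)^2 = c^2 + 2*c + 1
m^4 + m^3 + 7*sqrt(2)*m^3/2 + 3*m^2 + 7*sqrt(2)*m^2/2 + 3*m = m*(m + 1)*(m + sqrt(2)/2)*(m + 3*sqrt(2))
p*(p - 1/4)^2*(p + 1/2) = p^4 - 3*p^2/16 + p/32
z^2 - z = z*(z - 1)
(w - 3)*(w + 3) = w^2 - 9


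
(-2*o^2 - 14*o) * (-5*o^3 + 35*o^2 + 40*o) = 10*o^5 - 570*o^3 - 560*o^2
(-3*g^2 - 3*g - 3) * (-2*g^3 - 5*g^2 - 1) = 6*g^5 + 21*g^4 + 21*g^3 + 18*g^2 + 3*g + 3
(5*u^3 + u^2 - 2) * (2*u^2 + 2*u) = 10*u^5 + 12*u^4 + 2*u^3 - 4*u^2 - 4*u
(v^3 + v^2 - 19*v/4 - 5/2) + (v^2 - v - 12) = v^3 + 2*v^2 - 23*v/4 - 29/2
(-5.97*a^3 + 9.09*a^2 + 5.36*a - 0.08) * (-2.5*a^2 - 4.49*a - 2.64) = 14.925*a^5 + 4.0803*a^4 - 38.4533*a^3 - 47.864*a^2 - 13.7912*a + 0.2112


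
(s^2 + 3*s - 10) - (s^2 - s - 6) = 4*s - 4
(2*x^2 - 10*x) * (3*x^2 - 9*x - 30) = 6*x^4 - 48*x^3 + 30*x^2 + 300*x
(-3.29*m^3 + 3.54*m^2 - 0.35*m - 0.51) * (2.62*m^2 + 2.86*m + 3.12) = -8.6198*m^5 - 0.134599999999999*m^4 - 1.0574*m^3 + 8.7076*m^2 - 2.5506*m - 1.5912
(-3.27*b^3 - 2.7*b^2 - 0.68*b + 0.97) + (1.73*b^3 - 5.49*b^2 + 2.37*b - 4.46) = -1.54*b^3 - 8.19*b^2 + 1.69*b - 3.49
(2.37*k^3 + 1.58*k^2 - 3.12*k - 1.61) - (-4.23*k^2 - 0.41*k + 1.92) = 2.37*k^3 + 5.81*k^2 - 2.71*k - 3.53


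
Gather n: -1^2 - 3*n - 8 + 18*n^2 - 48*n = 18*n^2 - 51*n - 9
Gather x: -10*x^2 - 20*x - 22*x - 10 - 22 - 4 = -10*x^2 - 42*x - 36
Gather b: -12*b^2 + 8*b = -12*b^2 + 8*b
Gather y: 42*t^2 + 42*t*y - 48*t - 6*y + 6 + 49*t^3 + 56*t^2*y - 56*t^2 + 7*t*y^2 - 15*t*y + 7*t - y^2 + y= 49*t^3 - 14*t^2 - 41*t + y^2*(7*t - 1) + y*(56*t^2 + 27*t - 5) + 6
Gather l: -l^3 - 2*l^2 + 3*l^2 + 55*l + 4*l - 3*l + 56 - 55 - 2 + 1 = -l^3 + l^2 + 56*l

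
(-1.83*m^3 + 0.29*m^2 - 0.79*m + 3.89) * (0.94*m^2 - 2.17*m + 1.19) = -1.7202*m^5 + 4.2437*m^4 - 3.5496*m^3 + 5.716*m^2 - 9.3814*m + 4.6291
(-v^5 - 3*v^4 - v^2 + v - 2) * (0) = 0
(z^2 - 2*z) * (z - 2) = z^3 - 4*z^2 + 4*z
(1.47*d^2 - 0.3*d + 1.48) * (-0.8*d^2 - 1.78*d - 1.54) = -1.176*d^4 - 2.3766*d^3 - 2.9138*d^2 - 2.1724*d - 2.2792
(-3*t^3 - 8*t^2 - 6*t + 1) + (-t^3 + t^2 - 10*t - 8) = -4*t^3 - 7*t^2 - 16*t - 7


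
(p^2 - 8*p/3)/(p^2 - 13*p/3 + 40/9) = 3*p/(3*p - 5)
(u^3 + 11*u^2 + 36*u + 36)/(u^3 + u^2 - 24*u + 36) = (u^2 + 5*u + 6)/(u^2 - 5*u + 6)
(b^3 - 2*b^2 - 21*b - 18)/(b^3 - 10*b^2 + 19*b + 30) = (b + 3)/(b - 5)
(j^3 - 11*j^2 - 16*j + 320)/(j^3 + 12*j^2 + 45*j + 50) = (j^2 - 16*j + 64)/(j^2 + 7*j + 10)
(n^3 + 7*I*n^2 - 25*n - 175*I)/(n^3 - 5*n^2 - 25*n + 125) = (n + 7*I)/(n - 5)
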